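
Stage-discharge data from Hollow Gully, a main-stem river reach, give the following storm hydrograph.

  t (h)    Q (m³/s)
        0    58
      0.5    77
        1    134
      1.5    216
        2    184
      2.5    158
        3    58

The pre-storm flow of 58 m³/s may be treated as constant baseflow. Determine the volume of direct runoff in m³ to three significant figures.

V ≈ 8.62 × 10^5 m³

Direct-runoff ordinates (Q − Q_b): 0.0, 19.0, 76.0, 158.0, 126.0, 100.0, 0.0 m³/s.
ΣQ_DR = 479.0 m³/s.
With Δt = 0.5 h = 1800 s, V = ΣQ_DR · Δt = 479.0 × 1800 = 8.62 × 10^5 m³.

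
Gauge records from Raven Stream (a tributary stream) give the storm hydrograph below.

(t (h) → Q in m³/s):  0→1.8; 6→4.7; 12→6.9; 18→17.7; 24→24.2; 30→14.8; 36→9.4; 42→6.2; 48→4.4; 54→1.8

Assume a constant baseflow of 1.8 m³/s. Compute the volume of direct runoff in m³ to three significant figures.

Direct-runoff ordinates (Q − Q_b): 0.0, 2.9, 5.1, 15.9, 22.4, 13.0, 7.6, 4.4, 2.6, 0.0 m³/s.
ΣQ_DR = 73.90 m³/s.
With Δt = 6 h = 21600 s, V = ΣQ_DR · Δt = 73.90 × 21600 = 1.60 × 10^6 m³.

V ≈ 1.60 × 10^6 m³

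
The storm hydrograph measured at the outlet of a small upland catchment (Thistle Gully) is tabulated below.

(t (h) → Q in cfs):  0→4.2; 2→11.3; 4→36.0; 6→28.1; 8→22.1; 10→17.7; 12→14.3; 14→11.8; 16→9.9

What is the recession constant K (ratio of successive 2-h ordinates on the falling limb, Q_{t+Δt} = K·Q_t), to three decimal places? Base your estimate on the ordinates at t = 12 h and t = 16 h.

K ≈ 0.832

Using the recession-limb readings at t = 12 h and t = 16 h: Q falls from 14.3 to 9.9 cfs over 2 intervals.
K = (Q₂/Q₁)^(1/2) = (9.9/14.3)^(1/2) = 0.832.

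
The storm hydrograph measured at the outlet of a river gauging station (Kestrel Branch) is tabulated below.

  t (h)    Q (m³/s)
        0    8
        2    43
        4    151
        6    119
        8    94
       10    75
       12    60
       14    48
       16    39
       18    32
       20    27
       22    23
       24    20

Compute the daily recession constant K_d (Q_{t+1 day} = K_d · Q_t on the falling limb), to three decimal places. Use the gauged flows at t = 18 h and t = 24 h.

Between t = 18 h and t = 24 h the flow falls from 32 to 20 m³/s over 3×2 h = 6 h.
Per-interval ratio K = (20/32)^(1/3) = 0.8550; K_d = K^(24/2) = 0.153.

K_d ≈ 0.153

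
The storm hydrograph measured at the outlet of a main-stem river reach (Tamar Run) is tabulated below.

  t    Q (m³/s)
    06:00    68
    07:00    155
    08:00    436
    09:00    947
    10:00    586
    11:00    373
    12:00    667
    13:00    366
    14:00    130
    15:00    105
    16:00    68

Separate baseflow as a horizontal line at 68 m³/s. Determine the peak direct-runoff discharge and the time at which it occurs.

Subtracting baseflow gives direct-runoff ordinates: 0.0, 87.0, 368.0, 879.0, 518.0, 305.0, 599.0, 298.0, 62.0, 37.0, 0.0 m³/s.
The maximum is 879.0 m³/s, occurring at the reading for t = 09:00.

Q_p = 879.0 m³/s at t = 09:00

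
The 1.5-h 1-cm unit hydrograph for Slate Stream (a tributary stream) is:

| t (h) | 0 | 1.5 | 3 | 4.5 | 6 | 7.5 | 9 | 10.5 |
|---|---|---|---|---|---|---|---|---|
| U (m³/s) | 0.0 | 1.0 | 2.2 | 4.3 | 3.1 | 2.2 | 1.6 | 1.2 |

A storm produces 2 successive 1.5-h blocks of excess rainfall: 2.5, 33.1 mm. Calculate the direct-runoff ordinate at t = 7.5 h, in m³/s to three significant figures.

Q ≈ 10.8 m³/s

By discrete convolution, Q_j = Σ (P_i / 10 mm) · U_{j−i}.
At t = 7.5 h (j=5): Q = (2.5/10)·2.2 + (33.1/10)·3.1 = 10.8 m³/s.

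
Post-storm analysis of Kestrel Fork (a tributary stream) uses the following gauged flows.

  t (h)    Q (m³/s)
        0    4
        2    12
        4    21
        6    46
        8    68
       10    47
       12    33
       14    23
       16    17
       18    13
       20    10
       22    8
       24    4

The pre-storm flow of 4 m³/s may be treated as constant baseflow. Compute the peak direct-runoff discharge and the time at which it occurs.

Q_p = 64.0 m³/s at t = 8 h

Subtracting baseflow gives direct-runoff ordinates: 0.0, 8.0, 17.0, 42.0, 64.0, 43.0, 29.0, 19.0, 13.0, 9.0, 6.0, 4.0, 0.0 m³/s.
The maximum is 64.0 m³/s, occurring at the reading for t = 8 h.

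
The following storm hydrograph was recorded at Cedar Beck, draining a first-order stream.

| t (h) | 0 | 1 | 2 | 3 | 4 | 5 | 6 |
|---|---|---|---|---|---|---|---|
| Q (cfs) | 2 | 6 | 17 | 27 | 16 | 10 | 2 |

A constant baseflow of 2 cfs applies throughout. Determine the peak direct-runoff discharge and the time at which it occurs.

Q_p = 25.0 cfs at t = 3 h

Subtracting baseflow gives direct-runoff ordinates: 0.0, 4.0, 15.0, 25.0, 14.0, 8.0, 0.0 cfs.
The maximum is 25.0 cfs, occurring at the reading for t = 3 h.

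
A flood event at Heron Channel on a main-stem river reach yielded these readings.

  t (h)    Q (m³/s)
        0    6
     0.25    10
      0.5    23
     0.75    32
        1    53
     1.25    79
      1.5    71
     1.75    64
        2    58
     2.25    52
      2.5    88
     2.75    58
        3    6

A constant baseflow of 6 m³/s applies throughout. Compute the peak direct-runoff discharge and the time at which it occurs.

Subtracting baseflow gives direct-runoff ordinates: 0.0, 4.0, 17.0, 26.0, 47.0, 73.0, 65.0, 58.0, 52.0, 46.0, 82.0, 52.0, 0.0 m³/s.
The maximum is 82.0 m³/s, occurring at the reading for t = 2.5 h.

Q_p = 82.0 m³/s at t = 2.5 h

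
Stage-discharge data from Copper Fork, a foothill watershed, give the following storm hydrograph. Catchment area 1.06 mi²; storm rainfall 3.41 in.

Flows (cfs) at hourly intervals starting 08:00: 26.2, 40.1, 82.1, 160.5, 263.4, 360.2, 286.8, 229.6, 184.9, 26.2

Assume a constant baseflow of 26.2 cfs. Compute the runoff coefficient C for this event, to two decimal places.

ΣQ_DR = 1398 cfs; V = ΣQ_DR·Δt = 5.033 × 10^6 ft³.
Runoff depth d = V / A = 2.044 in.
C = d / P = 2.044 / 3.41 = 0.60.

C ≈ 0.60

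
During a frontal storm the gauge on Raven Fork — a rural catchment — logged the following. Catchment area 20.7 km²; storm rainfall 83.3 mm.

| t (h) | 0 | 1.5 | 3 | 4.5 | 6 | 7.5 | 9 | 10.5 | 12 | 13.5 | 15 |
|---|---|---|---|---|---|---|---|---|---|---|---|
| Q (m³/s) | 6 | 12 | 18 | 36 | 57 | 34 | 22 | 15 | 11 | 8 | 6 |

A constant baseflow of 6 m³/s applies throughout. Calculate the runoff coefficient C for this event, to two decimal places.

ΣQ_DR = 159.0 m³/s; V = ΣQ_DR·Δt = 8.586 × 10^5 m³.
Runoff depth d = V / A = 41.48 mm.
C = d / P = 41.48 / 83.3 = 0.50.

C ≈ 0.50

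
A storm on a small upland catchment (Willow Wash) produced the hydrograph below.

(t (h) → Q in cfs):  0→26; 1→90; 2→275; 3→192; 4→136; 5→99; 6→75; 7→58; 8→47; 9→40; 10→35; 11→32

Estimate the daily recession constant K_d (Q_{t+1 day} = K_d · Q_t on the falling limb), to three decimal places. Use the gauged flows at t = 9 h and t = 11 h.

Between t = 9 h and t = 11 h the flow falls from 40 to 32 cfs over 2×1 h = 2 h.
Per-interval ratio K = (32/40)^(1/2) = 0.8944; K_d = K^(24/1) = 0.069.

K_d ≈ 0.069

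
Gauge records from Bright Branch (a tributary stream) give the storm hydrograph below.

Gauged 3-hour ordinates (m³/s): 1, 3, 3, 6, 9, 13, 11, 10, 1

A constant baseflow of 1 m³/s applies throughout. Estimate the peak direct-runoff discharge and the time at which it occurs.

Q_p = 12.0 m³/s at t = 15 h

Subtracting baseflow gives direct-runoff ordinates: 0.0, 2.0, 2.0, 5.0, 8.0, 12.0, 10.0, 9.0, 0.0 m³/s.
The maximum is 12.0 m³/s, occurring at the reading for t = 15 h.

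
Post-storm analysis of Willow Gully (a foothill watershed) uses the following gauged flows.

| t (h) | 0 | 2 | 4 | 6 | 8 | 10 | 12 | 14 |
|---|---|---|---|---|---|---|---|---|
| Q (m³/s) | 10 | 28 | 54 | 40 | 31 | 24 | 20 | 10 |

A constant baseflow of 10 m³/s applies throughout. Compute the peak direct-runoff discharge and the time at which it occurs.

Subtracting baseflow gives direct-runoff ordinates: 0.0, 18.0, 44.0, 30.0, 21.0, 14.0, 10.0, 0.0 m³/s.
The maximum is 44.0 m³/s, occurring at the reading for t = 4 h.

Q_p = 44.0 m³/s at t = 4 h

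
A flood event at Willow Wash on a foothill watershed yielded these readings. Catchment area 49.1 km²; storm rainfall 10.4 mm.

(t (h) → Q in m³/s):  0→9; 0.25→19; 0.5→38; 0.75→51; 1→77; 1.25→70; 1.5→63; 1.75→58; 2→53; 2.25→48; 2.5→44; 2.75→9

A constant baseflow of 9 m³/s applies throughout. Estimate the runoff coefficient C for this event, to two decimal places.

ΣQ_DR = 431.0 m³/s; V = ΣQ_DR·Δt = 3.879 × 10^5 m³.
Runoff depth d = V / A = 7.900 mm.
C = d / P = 7.900 / 10.4 = 0.76.

C ≈ 0.76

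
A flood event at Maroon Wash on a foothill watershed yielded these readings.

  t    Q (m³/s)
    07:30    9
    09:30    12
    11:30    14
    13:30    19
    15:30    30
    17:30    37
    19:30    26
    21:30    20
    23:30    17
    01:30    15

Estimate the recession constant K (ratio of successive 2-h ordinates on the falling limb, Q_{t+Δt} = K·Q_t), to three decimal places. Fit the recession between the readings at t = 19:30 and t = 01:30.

Using the recession-limb readings at t = 19:30 and t = 01:30: Q falls from 26 to 15 m³/s over 3 intervals.
K = (Q₂/Q₁)^(1/3) = (15/26)^(1/3) = 0.832.

K ≈ 0.832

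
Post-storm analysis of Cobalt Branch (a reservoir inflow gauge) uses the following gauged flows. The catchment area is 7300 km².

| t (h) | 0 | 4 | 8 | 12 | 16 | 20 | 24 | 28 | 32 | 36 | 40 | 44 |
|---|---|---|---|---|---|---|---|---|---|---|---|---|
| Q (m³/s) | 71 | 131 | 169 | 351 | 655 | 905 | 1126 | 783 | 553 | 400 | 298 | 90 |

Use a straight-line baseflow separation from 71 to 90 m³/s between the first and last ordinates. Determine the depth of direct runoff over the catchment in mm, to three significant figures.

Direct runoff: 0.00, 58.27, 94.55, 274.82, 577.09, 825.36, 1044.64, 699.91, 468.18, 313.45, 209.73, 0.00 m³/s; ΣQ_DR = 4566 m³/s.
V = ΣQ_DR · Δt = 4566 × 14400 s = 6.575 × 10^7 m³.
Over A = 7300 km², depth = V / A = 9.01 mm.

d ≈ 9.01 mm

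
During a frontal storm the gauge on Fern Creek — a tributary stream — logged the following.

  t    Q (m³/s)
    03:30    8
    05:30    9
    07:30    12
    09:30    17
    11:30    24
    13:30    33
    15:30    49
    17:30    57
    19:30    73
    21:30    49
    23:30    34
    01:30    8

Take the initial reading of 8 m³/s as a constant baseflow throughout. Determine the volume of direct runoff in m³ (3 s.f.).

Direct-runoff ordinates (Q − Q_b): 0.0, 1.0, 4.0, 9.0, 16.0, 25.0, 41.0, 49.0, 65.0, 41.0, 26.0, 0.0 m³/s.
ΣQ_DR = 277.0 m³/s.
With Δt = 2 h = 7200 s, V = ΣQ_DR · Δt = 277.0 × 7200 = 1.99 × 10^6 m³.

V ≈ 1.99 × 10^6 m³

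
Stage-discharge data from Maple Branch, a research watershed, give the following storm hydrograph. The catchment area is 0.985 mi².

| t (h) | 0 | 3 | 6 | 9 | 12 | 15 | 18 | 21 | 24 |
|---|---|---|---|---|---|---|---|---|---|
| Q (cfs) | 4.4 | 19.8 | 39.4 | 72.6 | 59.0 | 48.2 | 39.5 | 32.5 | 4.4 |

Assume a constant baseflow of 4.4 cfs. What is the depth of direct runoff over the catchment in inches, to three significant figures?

Direct runoff: 0.0, 15.4, 35.0, 68.2, 54.6, 43.8, 35.1, 28.1, 0.0 cfs; ΣQ_DR = 280.2 cfs.
V = ΣQ_DR · Δt = 280.2 × 10800 s = 3.026 × 10^6 ft³.
Over A = 0.985 mi², depth = V / A = 1.32 in.

d ≈ 1.32 in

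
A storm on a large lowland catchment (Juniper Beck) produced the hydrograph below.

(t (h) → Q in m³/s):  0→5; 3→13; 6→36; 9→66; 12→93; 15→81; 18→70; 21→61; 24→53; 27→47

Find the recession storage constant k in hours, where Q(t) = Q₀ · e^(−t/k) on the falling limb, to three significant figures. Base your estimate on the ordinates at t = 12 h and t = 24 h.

On the falling limb, Q drops from 93 to 53 m³/s between t = 12 h and t = 24 h (Δt = 12 h).
k = −Δt / ln(Q₂/Q₁) = −12 / ln(53/93) = 21.3 h.

k ≈ 21.3 h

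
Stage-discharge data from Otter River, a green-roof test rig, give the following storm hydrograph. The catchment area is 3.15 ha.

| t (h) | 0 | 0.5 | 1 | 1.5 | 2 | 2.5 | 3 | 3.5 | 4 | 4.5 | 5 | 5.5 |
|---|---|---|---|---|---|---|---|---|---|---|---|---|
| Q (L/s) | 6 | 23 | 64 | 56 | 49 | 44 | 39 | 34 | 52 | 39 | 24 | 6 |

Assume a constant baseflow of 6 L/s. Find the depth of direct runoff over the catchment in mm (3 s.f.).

Direct runoff: 0.0, 17.0, 58.0, 50.0, 43.0, 38.0, 33.0, 28.0, 46.0, 33.0, 18.0, 0.0 L/s; ΣQ_DR = 364.0 L/s.
V = ΣQ_DR · Δt = 364.0 × 1800 s = 6.552 × 10^5 L.
Over A = 3.15 ha, depth = V / A = 20.8 mm.

d ≈ 20.8 mm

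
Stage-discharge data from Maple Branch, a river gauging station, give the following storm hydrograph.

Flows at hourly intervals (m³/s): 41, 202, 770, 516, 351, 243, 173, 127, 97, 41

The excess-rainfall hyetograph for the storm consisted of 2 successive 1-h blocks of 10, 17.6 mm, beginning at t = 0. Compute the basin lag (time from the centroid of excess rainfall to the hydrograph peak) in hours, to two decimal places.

Centroid of excess rainfall: t_c = Σ P_i·t̄_i / ΣP_i = 1.1377 h (block centres at 0.5, 1.5 h).
Hydrograph peak occurs at t = 2 h, so basin lag t_L = 2 − 1.1377 = 0.86 h.

t_L ≈ 0.86 h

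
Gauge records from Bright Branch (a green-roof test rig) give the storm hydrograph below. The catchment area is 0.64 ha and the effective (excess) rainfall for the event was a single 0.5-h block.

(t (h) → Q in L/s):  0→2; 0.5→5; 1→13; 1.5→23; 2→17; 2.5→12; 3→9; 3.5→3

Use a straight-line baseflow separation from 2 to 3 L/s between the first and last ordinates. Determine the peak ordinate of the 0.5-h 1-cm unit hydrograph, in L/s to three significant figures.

U_p ≈ 11.4 L/s

Direct runoff: 0.00, 2.86, 10.71, 20.57, 14.43, 9.29, 6.14, 0.00 L/s; ΣQ_DR = 64.00 L/s, peak = 20.57 L/s.
Runoff depth d = ΣQ_DR·Δt / A = 64.00 × 1800 / (0.64 ha) = 18.00 mm.
The 1-cm UH is the DRH scaled by (10 mm)/d, so U_p = 20.57 × 10/18.00 = 11.4 L/s.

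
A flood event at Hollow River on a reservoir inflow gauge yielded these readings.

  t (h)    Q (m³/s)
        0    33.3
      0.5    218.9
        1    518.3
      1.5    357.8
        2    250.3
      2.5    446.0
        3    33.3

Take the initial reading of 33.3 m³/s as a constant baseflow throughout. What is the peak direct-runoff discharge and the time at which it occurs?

Q_p = 485.0 m³/s at t = 1 h

Subtracting baseflow gives direct-runoff ordinates: 0.0, 185.6, 485.0, 324.5, 217.0, 412.7, 0.0 m³/s.
The maximum is 485.0 m³/s, occurring at the reading for t = 1 h.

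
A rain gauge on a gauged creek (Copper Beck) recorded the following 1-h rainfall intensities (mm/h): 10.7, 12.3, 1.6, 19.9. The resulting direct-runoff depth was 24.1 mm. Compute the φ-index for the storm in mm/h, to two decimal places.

φ ≈ 6.27 mm/h

Only the 3 blocks with intensity above φ contribute runoff: 10.7, 12.3, 19.9 mm/h.
Σ(I−φ)·Δt = d  ⇒  (10.7+12.3+19.9 − 3φ)·1 = 24.1
φ = (42.90 − 24.1/1) / 3 = 6.27 mm/h.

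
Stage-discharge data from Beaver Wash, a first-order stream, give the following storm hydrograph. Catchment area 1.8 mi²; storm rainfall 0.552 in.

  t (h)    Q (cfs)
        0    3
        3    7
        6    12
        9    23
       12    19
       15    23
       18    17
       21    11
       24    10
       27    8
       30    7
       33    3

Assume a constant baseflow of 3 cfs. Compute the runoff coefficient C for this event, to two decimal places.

ΣQ_DR = 107.0 cfs; V = ΣQ_DR·Δt = 1.156 × 10^6 ft³.
Runoff depth d = V / A = 0.2763 in.
C = d / P = 0.2763 / 0.552 = 0.50.

C ≈ 0.50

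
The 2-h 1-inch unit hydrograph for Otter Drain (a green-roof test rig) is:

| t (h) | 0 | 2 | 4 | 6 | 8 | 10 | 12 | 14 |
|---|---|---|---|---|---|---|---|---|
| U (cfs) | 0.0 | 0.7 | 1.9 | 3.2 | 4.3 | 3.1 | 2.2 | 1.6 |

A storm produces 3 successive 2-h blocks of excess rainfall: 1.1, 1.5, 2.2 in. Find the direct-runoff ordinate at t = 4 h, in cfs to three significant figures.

Q ≈ 3.14 cfs

By discrete convolution, Q_j = Σ (P_i / 1 in) · U_{j−i}.
At t = 4 h (j=2): Q = (1.1/1)·1.9 + (1.5/1)·0.7 + (2.2/1)·0.0 = 3.14 cfs.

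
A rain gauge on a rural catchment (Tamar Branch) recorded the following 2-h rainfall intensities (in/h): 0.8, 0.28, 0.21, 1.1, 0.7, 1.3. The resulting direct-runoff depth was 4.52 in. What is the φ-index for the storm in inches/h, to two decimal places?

Only the 4 blocks with intensity above φ contribute runoff: 0.8, 1.1, 0.7, 1.3 in/h.
Σ(I−φ)·Δt = d  ⇒  (0.8+1.1+0.7+1.3 − 4φ)·2 = 4.52
φ = (3.900 − 4.52/2) / 4 = 0.41 in/h.

φ ≈ 0.41 in/h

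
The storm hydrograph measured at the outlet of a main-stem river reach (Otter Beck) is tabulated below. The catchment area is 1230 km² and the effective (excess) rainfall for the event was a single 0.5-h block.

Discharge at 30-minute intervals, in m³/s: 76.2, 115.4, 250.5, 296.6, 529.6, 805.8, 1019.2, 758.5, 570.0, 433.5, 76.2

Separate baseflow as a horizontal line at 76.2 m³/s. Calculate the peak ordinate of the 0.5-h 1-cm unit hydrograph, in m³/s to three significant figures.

Direct runoff: 0.0, 39.2, 174.3, 220.4, 453.4, 729.6, 943.0, 682.3, 493.8, 357.3, 0.0 m³/s; ΣQ_DR = 4093 m³/s, peak = 943.0 m³/s.
Runoff depth d = ΣQ_DR·Δt / A = 4093 × 1800 / (1230 km²) = 5.990 mm.
The 1-cm UH is the DRH scaled by (10 mm)/d, so U_p = 943.0 × 10/5.990 = 1570 m³/s.

U_p ≈ 1570 m³/s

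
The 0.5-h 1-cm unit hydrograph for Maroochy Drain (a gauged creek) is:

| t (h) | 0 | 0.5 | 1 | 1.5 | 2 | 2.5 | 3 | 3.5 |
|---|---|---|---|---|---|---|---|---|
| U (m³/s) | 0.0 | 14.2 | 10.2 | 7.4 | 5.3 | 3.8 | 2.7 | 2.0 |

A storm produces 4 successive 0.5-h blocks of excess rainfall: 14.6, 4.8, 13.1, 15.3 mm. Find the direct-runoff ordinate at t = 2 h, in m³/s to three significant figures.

Q ≈ 46.4 m³/s

By discrete convolution, Q_j = Σ (P_i / 10 mm) · U_{j−i}.
At t = 2 h (j=4): Q = (14.6/10)·5.3 + (4.8/10)·7.4 + (13.1/10)·10.2 + (15.3/10)·14.2 = 46.4 m³/s.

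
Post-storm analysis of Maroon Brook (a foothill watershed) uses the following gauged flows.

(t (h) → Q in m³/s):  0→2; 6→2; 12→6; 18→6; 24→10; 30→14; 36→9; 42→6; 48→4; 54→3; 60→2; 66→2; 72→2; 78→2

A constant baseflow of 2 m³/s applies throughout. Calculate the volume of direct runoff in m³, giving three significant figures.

Direct-runoff ordinates (Q − Q_b): 0.0, 0.0, 4.0, 4.0, 8.0, 12.0, 7.0, 4.0, 2.0, 1.0, 0.0, 0.0, 0.0, 0.0 m³/s.
ΣQ_DR = 42.00 m³/s.
With Δt = 6 h = 21600 s, V = ΣQ_DR · Δt = 42.00 × 21600 = 9.07 × 10^5 m³.

V ≈ 9.07 × 10^5 m³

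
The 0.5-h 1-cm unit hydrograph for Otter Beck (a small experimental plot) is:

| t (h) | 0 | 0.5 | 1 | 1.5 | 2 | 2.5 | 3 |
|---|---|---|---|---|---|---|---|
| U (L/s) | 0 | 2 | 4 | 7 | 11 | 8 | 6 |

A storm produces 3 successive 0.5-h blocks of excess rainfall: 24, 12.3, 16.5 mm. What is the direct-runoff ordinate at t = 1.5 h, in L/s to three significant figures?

By discrete convolution, Q_j = Σ (P_i / 10 mm) · U_{j−i}.
At t = 1.5 h (j=3): Q = (24/10)·7 + (12.3/10)·4 + (16.5/10)·2 = 25.0 L/s.

Q ≈ 25.0 L/s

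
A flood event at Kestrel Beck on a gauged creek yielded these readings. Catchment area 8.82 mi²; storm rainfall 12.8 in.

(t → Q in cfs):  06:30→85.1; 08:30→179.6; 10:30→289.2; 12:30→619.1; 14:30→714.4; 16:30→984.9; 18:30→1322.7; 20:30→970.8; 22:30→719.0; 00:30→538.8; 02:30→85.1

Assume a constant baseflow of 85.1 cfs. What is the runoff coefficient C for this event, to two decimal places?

C ≈ 0.15

ΣQ_DR = 5573 cfs; V = ΣQ_DR·Δt = 4.012 × 10^7 ft³.
Runoff depth d = V / A = 1.958 in.
C = d / P = 1.958 / 12.8 = 0.15.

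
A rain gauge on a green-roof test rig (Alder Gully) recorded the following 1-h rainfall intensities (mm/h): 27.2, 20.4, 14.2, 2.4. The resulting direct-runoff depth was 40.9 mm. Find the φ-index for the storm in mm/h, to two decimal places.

φ ≈ 6.97 mm/h

Only the 3 blocks with intensity above φ contribute runoff: 27.2, 20.4, 14.2 mm/h.
Σ(I−φ)·Δt = d  ⇒  (27.2+20.4+14.2 − 3φ)·1 = 40.9
φ = (61.80 − 40.9/1) / 3 = 6.97 mm/h.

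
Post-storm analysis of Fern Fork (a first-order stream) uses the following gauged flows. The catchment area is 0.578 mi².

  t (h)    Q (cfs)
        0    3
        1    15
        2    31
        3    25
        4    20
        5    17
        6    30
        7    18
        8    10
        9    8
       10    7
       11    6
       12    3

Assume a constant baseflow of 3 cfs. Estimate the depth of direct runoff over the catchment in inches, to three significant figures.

d ≈ 0.413 in

Direct runoff: 0.0, 12.0, 28.0, 22.0, 17.0, 14.0, 27.0, 15.0, 7.0, 5.0, 4.0, 3.0, 0.0 cfs; ΣQ_DR = 154.0 cfs.
V = ΣQ_DR · Δt = 154.0 × 3600 s = 5.544 × 10^5 ft³.
Over A = 0.578 mi², depth = V / A = 0.413 in.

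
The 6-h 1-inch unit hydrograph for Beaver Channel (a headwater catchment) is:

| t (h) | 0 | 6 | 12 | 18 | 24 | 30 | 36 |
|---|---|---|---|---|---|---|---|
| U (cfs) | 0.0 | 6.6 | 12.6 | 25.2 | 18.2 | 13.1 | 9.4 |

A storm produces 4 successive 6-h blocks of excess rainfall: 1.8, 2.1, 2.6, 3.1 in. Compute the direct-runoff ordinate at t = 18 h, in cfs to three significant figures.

By discrete convolution, Q_j = Σ (P_i / 1 in) · U_{j−i}.
At t = 18 h (j=3): Q = (1.8/1)·25.2 + (2.1/1)·12.6 + (2.6/1)·6.6 + (3.1/1)·0.0 = 89.0 cfs.

Q ≈ 89.0 cfs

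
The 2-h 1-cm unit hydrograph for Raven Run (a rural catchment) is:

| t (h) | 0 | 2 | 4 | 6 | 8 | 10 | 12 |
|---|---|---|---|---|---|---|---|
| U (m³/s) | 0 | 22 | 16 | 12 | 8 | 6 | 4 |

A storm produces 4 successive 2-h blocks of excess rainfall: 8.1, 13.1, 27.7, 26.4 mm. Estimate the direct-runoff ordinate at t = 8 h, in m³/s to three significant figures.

Q ≈ 125 m³/s

By discrete convolution, Q_j = Σ (P_i / 10 mm) · U_{j−i}.
At t = 8 h (j=4): Q = (8.1/10)·8 + (13.1/10)·12 + (27.7/10)·16 + (26.4/10)·22 = 125 m³/s.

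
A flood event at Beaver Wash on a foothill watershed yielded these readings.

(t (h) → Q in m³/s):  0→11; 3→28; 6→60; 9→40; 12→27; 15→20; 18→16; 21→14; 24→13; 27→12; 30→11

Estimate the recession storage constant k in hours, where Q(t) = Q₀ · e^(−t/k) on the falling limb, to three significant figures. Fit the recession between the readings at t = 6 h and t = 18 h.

k ≈ 9.08 h

On the falling limb, Q drops from 60 to 16 m³/s between t = 6 h and t = 18 h (Δt = 12 h).
k = −Δt / ln(Q₂/Q₁) = −12 / ln(16/60) = 9.08 h.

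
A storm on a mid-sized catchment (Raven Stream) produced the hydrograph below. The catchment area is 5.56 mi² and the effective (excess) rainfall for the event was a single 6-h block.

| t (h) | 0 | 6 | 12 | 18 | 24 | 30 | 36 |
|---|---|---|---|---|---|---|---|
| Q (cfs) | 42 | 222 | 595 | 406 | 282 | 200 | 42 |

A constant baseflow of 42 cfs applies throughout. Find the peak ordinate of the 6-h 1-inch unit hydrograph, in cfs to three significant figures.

U_p ≈ 221 cfs

Direct runoff: 0.0, 180.0, 553.0, 364.0, 240.0, 158.0, 0.0 cfs; ΣQ_DR = 1495 cfs, peak = 553.0 cfs.
Runoff depth d = ΣQ_DR·Δt / A = 1495 × 21600 / (5.56 mi²) = 2.500 in.
The 1-inch UH is the DRH scaled by (1 in)/d, so U_p = 553.0 × 1/2.500 = 221 cfs.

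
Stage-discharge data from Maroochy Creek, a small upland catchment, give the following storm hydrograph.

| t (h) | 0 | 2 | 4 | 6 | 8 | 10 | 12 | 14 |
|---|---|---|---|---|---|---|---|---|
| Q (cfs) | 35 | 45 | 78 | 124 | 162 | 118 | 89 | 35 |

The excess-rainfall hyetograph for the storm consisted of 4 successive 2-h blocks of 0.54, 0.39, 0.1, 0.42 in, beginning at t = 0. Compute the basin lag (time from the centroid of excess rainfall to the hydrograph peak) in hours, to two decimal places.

Centroid of excess rainfall: t_c = Σ P_i·t̄_i / ΣP_i = 3.5517 h (block centres at 1, 3, 5, 7 h).
Hydrograph peak occurs at t = 8 h, so basin lag t_L = 8 − 3.5517 = 4.45 h.

t_L ≈ 4.45 h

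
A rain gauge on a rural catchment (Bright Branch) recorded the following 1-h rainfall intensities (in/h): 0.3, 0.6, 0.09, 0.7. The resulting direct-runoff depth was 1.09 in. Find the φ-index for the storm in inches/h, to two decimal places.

φ ≈ 0.17 in/h

Only the 3 blocks with intensity above φ contribute runoff: 0.3, 0.6, 0.7 in/h.
Σ(I−φ)·Δt = d  ⇒  (0.3+0.6+0.7 − 3φ)·1 = 1.09
φ = (1.600 − 1.09/1) / 3 = 0.17 in/h.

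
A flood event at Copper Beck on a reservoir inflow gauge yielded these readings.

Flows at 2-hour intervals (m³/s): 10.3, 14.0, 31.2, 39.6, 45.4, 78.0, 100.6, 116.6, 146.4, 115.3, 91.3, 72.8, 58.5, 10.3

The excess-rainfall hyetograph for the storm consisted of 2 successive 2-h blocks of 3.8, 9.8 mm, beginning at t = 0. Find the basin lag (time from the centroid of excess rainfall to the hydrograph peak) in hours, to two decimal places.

Centroid of excess rainfall: t_c = Σ P_i·t̄_i / ΣP_i = 2.4412 h (block centres at 1, 3 h).
Hydrograph peak occurs at t = 16 h, so basin lag t_L = 16 − 2.4412 = 13.56 h.

t_L ≈ 13.56 h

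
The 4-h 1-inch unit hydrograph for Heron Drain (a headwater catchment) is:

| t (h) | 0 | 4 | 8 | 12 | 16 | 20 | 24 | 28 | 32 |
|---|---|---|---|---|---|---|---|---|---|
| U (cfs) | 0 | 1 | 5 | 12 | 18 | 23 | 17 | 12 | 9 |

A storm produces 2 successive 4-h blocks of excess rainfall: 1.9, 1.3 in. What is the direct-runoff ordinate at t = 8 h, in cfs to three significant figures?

By discrete convolution, Q_j = Σ (P_i / 1 in) · U_{j−i}.
At t = 8 h (j=2): Q = (1.9/1)·5 + (1.3/1)·1 = 10.8 cfs.

Q ≈ 10.8 cfs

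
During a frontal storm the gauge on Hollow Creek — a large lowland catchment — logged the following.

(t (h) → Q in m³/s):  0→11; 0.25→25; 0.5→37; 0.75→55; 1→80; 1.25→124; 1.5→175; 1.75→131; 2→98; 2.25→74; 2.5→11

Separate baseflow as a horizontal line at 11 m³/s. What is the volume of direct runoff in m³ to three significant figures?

Direct-runoff ordinates (Q − Q_b): 0.0, 14.0, 26.0, 44.0, 69.0, 113.0, 164.0, 120.0, 87.0, 63.0, 0.0 m³/s.
ΣQ_DR = 700.0 m³/s.
With Δt = 0.25 h = 900 s, V = ΣQ_DR · Δt = 700.0 × 900 = 6.30 × 10^5 m³.

V ≈ 6.30 × 10^5 m³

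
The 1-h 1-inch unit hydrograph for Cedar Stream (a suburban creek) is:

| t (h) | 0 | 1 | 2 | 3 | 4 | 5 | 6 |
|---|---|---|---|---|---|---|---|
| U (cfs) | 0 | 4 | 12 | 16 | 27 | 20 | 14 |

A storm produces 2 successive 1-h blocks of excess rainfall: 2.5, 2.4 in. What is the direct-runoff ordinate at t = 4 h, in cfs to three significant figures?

Q ≈ 106 cfs

By discrete convolution, Q_j = Σ (P_i / 1 in) · U_{j−i}.
At t = 4 h (j=4): Q = (2.5/1)·27 + (2.4/1)·16 = 106 cfs.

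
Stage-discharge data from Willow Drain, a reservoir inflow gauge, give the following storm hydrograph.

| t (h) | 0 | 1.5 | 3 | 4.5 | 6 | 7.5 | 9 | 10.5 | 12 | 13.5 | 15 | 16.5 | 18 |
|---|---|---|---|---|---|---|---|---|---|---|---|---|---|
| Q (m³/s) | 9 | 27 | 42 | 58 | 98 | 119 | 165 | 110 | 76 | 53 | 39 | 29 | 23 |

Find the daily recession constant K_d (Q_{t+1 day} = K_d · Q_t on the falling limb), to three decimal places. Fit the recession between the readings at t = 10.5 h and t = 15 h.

K_d ≈ 0.004

Between t = 10.5 h and t = 15 h the flow falls from 110 to 39 m³/s over 3×1.5 h = 4.5 h.
Per-interval ratio K = (39/110)^(1/3) = 0.7078; K_d = K^(24/1.5) = 0.004.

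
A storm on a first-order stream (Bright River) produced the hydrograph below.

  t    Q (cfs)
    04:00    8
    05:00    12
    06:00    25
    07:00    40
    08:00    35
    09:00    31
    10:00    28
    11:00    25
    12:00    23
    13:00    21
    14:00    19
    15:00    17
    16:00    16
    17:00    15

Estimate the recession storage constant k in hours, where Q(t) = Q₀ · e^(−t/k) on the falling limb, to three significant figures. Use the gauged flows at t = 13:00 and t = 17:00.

On the falling limb, Q drops from 21 to 15 cfs between t = 13:00 and t = 17:00 (Δt = 4 h).
k = −Δt / ln(Q₂/Q₁) = −4 / ln(15/21) = 11.9 h.

k ≈ 11.9 h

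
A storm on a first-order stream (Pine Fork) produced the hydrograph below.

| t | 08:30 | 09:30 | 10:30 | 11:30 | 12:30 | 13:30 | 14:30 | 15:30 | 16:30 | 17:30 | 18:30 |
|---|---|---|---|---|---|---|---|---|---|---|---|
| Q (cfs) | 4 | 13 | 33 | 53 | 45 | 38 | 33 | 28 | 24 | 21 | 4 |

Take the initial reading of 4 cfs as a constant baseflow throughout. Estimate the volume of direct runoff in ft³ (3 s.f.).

V ≈ 9.07 × 10^5 ft³

Direct-runoff ordinates (Q − Q_b): 0.0, 9.0, 29.0, 49.0, 41.0, 34.0, 29.0, 24.0, 20.0, 17.0, 0.0 cfs.
ΣQ_DR = 252.0 cfs.
With Δt = 1 h = 3600 s, V = ΣQ_DR · Δt = 252.0 × 3600 = 9.07 × 10^5 ft³.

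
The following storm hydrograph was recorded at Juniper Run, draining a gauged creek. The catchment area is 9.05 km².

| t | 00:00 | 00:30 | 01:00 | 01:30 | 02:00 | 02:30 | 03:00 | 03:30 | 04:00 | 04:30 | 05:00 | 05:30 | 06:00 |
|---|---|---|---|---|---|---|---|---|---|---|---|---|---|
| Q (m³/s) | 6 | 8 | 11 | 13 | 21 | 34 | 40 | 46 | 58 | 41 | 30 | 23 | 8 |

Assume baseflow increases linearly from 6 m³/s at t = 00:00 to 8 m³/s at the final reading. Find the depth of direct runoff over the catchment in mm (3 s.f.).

d ≈ 49.3 mm

Direct runoff: 0.00, 1.83, 4.67, 6.50, 14.33, 27.17, 33.00, 38.83, 50.67, 33.50, 22.33, 15.17, 0.00 m³/s; ΣQ_DR = 248.0 m³/s.
V = ΣQ_DR · Δt = 248.0 × 1800 s = 4.464 × 10^5 m³.
Over A = 9.05 km², depth = V / A = 49.3 mm.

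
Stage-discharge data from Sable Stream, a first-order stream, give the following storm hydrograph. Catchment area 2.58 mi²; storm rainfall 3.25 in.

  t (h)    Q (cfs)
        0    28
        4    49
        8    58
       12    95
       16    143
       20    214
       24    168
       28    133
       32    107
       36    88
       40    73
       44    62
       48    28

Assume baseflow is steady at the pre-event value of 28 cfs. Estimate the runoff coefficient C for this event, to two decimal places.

C ≈ 0.65

ΣQ_DR = 882.0 cfs; V = ΣQ_DR·Δt = 1.270 × 10^7 ft³.
Runoff depth d = V / A = 2.119 in.
C = d / P = 2.119 / 3.25 = 0.65.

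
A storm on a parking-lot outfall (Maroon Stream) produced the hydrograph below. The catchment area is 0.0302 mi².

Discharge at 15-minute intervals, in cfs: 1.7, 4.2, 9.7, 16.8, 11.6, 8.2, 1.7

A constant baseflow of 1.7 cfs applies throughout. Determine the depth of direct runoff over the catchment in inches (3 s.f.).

d ≈ 0.539 in

Direct runoff: 0.0, 2.5, 8.0, 15.1, 9.9, 6.5, 0.0 cfs; ΣQ_DR = 42.00 cfs.
V = ΣQ_DR · Δt = 42.00 × 900 s = 37800 ft³.
Over A = 0.0302 mi², depth = V / A = 0.539 in.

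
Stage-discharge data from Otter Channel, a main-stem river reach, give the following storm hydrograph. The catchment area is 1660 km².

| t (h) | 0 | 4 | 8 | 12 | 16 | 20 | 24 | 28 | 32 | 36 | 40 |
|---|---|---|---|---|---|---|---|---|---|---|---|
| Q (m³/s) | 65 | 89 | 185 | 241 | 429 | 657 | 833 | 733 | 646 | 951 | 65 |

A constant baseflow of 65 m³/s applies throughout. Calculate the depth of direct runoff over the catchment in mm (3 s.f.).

Direct runoff: 0.0, 24.0, 120.0, 176.0, 364.0, 592.0, 768.0, 668.0, 581.0, 886.0, 0.0 m³/s; ΣQ_DR = 4179 m³/s.
V = ΣQ_DR · Δt = 4179 × 14400 s = 6.018 × 10^7 m³.
Over A = 1660 km², depth = V / A = 36.3 mm.

d ≈ 36.3 mm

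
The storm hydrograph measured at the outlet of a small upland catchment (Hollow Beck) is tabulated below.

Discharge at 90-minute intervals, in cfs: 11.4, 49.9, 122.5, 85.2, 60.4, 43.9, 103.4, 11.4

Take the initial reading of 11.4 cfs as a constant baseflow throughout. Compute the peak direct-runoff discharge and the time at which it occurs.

Q_p = 111.1 cfs at t = 3 h

Subtracting baseflow gives direct-runoff ordinates: 0.0, 38.5, 111.1, 73.8, 49.0, 32.5, 92.0, 0.0 cfs.
The maximum is 111.1 cfs, occurring at the reading for t = 3 h.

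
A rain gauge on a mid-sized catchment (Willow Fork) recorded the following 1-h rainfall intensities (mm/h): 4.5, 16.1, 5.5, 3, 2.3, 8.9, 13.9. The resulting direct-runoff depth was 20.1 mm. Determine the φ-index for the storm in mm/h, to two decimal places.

Only the 3 blocks with intensity above φ contribute runoff: 16.1, 8.9, 13.9 mm/h.
Σ(I−φ)·Δt = d  ⇒  (16.1+8.9+13.9 − 3φ)·1 = 20.1
φ = (38.90 − 20.1/1) / 3 = 6.27 mm/h.

φ ≈ 6.27 mm/h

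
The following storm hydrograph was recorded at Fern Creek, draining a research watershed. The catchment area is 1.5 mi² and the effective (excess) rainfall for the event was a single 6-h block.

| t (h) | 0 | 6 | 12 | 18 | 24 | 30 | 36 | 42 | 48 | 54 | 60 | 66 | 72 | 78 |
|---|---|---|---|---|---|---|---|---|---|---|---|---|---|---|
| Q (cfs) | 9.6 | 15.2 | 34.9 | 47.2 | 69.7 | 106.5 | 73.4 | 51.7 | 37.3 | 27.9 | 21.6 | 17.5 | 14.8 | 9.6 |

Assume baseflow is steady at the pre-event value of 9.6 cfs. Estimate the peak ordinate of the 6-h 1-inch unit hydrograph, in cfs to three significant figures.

U_p ≈ 38.8 cfs

Direct runoff: 0.0, 5.6, 25.3, 37.6, 60.1, 96.9, 63.8, 42.1, 27.7, 18.3, 12.0, 7.9, 5.2, 0.0 cfs; ΣQ_DR = 402.5 cfs, peak = 96.9 cfs.
Runoff depth d = ΣQ_DR·Δt / A = 402.5 × 21600 / (1.5 mi²) = 2.495 in.
The 1-inch UH is the DRH scaled by (1 in)/d, so U_p = 96.9 × 1/2.495 = 38.8 cfs.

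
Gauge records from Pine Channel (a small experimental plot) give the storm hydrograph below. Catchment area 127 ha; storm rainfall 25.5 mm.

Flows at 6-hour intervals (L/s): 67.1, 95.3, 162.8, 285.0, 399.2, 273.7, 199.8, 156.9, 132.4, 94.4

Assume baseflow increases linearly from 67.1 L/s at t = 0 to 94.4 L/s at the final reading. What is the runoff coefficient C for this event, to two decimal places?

ΣQ_DR = 1059 L/s; V = ΣQ_DR·Δt = 2.288 × 10^7 L.
Runoff depth d = V / A = 18.01 mm.
C = d / P = 18.01 / 25.5 = 0.71.

C ≈ 0.71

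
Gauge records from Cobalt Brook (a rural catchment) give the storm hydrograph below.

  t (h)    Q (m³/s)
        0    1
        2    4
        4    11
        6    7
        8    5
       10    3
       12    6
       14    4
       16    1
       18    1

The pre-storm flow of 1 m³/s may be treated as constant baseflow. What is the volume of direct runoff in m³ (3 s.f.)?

V ≈ 2.38 × 10^5 m³

Direct-runoff ordinates (Q − Q_b): 0.0, 3.0, 10.0, 6.0, 4.0, 2.0, 5.0, 3.0, 0.0, 0.0 m³/s.
ΣQ_DR = 33.00 m³/s.
With Δt = 2 h = 7200 s, V = ΣQ_DR · Δt = 33.00 × 7200 = 2.38 × 10^5 m³.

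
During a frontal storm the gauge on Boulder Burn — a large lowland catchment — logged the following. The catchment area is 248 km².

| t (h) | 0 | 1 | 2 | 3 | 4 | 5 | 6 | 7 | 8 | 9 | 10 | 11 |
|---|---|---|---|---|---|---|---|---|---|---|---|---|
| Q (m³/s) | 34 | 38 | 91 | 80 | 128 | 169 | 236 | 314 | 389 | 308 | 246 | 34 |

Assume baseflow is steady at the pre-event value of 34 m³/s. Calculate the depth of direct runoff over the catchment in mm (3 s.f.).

Direct runoff: 0.0, 4.0, 57.0, 46.0, 94.0, 135.0, 202.0, 280.0, 355.0, 274.0, 212.0, 0.0 m³/s; ΣQ_DR = 1659 m³/s.
V = ΣQ_DR · Δt = 1659 × 3600 s = 5.972 × 10^6 m³.
Over A = 248 km², depth = V / A = 24.1 mm.

d ≈ 24.1 mm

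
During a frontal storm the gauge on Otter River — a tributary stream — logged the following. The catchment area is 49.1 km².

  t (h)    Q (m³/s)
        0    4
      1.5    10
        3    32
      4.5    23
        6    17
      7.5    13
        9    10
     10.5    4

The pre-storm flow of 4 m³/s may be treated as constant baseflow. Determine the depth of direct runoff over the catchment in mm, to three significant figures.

Direct runoff: 0.0, 6.0, 28.0, 19.0, 13.0, 9.0, 6.0, 0.0 m³/s; ΣQ_DR = 81.00 m³/s.
V = ΣQ_DR · Δt = 81.00 × 5400 s = 4.374 × 10^5 m³.
Over A = 49.1 km², depth = V / A = 8.91 mm.

d ≈ 8.91 mm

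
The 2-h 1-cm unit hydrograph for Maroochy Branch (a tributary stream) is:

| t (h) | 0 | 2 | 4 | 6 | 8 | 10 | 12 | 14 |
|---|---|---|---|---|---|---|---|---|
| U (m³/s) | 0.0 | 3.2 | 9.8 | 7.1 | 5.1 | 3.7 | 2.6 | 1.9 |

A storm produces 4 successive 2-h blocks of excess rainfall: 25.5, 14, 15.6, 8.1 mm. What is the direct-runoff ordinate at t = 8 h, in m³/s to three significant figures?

Q ≈ 40.8 m³/s

By discrete convolution, Q_j = Σ (P_i / 10 mm) · U_{j−i}.
At t = 8 h (j=4): Q = (25.5/10)·5.1 + (14/10)·7.1 + (15.6/10)·9.8 + (8.1/10)·3.2 = 40.8 m³/s.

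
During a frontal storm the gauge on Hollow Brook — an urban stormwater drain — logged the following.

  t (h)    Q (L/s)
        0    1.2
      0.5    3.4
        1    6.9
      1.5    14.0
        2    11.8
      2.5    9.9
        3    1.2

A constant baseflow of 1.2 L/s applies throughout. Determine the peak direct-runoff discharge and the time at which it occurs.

Subtracting baseflow gives direct-runoff ordinates: 0.0, 2.2, 5.7, 12.8, 10.6, 8.7, 0.0 L/s.
The maximum is 12.8 L/s, occurring at the reading for t = 1.5 h.

Q_p = 12.8 L/s at t = 1.5 h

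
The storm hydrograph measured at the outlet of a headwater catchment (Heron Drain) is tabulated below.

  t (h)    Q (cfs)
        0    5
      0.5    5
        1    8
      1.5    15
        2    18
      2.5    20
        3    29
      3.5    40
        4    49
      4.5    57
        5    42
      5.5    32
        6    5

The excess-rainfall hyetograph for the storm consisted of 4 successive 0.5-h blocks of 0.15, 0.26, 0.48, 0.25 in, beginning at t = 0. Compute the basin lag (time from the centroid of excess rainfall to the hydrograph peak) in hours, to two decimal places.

t_L ≈ 3.39 h

Centroid of excess rainfall: t_c = Σ P_i·t̄_i / ΣP_i = 1.1140 h (block centres at 0.25, 0.75, 1.25, 1.75 h).
Hydrograph peak occurs at t = 4.5 h, so basin lag t_L = 4.5 − 1.1140 = 3.39 h.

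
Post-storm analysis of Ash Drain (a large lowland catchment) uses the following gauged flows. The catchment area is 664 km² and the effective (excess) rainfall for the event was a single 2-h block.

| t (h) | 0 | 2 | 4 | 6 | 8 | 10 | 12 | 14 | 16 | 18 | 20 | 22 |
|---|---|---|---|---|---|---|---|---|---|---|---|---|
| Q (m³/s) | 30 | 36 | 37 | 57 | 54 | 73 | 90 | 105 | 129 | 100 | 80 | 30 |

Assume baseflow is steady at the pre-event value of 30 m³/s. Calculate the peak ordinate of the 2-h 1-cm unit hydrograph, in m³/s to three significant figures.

U_p ≈ 198 m³/s

Direct runoff: 0.0, 6.0, 7.0, 27.0, 24.0, 43.0, 60.0, 75.0, 99.0, 70.0, 50.0, 0.0 m³/s; ΣQ_DR = 461.0 m³/s, peak = 99.0 m³/s.
Runoff depth d = ΣQ_DR·Δt / A = 461.0 × 7200 / (664 km²) = 4.999 mm.
The 1-cm UH is the DRH scaled by (10 mm)/d, so U_p = 99.0 × 10/4.999 = 198 m³/s.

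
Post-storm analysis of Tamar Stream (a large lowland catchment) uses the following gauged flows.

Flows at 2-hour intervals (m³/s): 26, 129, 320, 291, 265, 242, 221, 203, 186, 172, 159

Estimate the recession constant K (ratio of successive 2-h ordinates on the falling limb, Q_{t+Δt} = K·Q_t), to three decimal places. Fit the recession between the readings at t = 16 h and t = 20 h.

K ≈ 0.925

Using the recession-limb readings at t = 16 h and t = 20 h: Q falls from 186 to 159 m³/s over 2 intervals.
K = (Q₂/Q₁)^(1/2) = (159/186)^(1/2) = 0.925.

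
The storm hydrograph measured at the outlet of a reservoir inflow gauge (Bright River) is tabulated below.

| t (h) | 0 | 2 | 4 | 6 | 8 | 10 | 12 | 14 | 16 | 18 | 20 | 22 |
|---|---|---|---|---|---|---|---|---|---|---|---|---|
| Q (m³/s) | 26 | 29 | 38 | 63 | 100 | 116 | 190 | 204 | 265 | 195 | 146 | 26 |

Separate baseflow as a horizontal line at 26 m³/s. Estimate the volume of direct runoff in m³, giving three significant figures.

Direct-runoff ordinates (Q − Q_b): 0.0, 3.0, 12.0, 37.0, 74.0, 90.0, 164.0, 178.0, 239.0, 169.0, 120.0, 0.0 m³/s.
ΣQ_DR = 1086 m³/s.
With Δt = 2 h = 7200 s, V = ΣQ_DR · Δt = 1086 × 7200 = 7.82 × 10^6 m³.

V ≈ 7.82 × 10^6 m³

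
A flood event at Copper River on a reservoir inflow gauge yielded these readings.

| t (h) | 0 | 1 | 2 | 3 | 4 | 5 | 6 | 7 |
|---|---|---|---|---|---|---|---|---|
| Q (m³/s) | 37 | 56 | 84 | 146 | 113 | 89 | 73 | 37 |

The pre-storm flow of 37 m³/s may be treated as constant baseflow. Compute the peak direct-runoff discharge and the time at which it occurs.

Q_p = 109.0 m³/s at t = 3 h

Subtracting baseflow gives direct-runoff ordinates: 0.0, 19.0, 47.0, 109.0, 76.0, 52.0, 36.0, 0.0 m³/s.
The maximum is 109.0 m³/s, occurring at the reading for t = 3 h.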